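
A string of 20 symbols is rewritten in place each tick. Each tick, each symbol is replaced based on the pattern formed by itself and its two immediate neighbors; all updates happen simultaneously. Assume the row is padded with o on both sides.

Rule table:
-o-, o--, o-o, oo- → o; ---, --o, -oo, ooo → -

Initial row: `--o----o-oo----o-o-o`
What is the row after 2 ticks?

oo-oo---oo-oo-----oo

o-oo---oo-oo---oooo-
oo-oo---oo-oo-----oo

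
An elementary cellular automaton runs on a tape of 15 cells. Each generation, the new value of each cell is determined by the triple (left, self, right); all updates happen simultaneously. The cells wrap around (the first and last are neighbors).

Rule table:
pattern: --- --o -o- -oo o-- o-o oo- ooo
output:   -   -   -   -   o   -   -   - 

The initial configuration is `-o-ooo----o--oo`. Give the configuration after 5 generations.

o---------o----

------o----o---
-------o----o--
--------o----o-
---------o----o
o---------o----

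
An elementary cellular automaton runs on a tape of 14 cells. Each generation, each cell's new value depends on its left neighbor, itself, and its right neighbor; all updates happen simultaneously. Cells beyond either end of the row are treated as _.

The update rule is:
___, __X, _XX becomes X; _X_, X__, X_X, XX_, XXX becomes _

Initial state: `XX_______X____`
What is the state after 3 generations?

XXX__XXXXXX__X

generation 1: X__XXXXXX__XXX
generation 2: __XX______XX__
generation 3: XXX__XXXXXX__X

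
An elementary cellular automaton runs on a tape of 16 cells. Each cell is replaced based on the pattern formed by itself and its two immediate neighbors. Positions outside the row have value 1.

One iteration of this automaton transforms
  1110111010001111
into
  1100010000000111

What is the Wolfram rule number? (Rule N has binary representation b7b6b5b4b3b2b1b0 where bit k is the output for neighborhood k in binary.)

128

position 0: 111 → 1  (bit 7 = 1)
position 2: 110 → 0  (bit 6 = 0)
position 3: 101 → 0  (bit 5 = 0)
position 9: 100 → 0  (bit 4 = 0)
position 4: 011 → 0  (bit 3 = 0)
position 8: 010 → 0  (bit 2 = 0)
position 11: 001 → 0  (bit 1 = 0)
position 10: 000 → 0  (bit 0 = 0)
bits b7..b0 = 10000000 = 128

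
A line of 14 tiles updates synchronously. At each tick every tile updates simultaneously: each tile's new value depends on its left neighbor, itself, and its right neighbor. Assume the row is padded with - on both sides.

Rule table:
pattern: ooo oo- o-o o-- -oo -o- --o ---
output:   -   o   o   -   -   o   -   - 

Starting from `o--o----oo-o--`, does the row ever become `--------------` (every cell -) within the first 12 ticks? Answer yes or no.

o--o-----ooo--
o--o-------o--
o--o-------o--  (fixed point — unchanged through tick 12)
tick 12 is o--o-------o--, still not uniform -

no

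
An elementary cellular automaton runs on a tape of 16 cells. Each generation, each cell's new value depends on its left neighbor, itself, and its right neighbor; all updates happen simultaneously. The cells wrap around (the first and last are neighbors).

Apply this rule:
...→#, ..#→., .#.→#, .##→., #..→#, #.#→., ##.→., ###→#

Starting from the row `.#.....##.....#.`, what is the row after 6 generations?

.#####...####.##
..###.##..##....
#..#....#...####
.#.####.###..###
.#..##...#.#..#.
.##...##.#.##.##

.##...##.#.##.##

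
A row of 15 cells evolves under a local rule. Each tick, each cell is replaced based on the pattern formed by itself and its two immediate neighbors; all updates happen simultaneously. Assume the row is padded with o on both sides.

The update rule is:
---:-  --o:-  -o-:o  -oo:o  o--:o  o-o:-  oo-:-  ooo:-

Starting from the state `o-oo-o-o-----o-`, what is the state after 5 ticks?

--o--o-o-o-o-o-

tick 1: --o--o-oo----o-
tick 2: o-oo-o-o-o---o-
tick 3: --o--o-o-oo--o-
tick 4: o-oo-o-o-o-o-o-
tick 5: --o--o-o-o-o-o-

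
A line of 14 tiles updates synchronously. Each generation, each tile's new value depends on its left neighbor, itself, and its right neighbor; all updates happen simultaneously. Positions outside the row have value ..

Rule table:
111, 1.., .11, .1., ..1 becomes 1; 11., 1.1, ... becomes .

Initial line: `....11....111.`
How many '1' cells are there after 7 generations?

11

generation 1: ...11.1..111.1
generation 2: ..11..11111..1
generation 3: .11.111111.111
generation 4: 11..11111..11.
generation 5: 1.111111.111.1
generation 6: 1.11111..11..1
generation 7: 1.1111.111.111
count of 1: 11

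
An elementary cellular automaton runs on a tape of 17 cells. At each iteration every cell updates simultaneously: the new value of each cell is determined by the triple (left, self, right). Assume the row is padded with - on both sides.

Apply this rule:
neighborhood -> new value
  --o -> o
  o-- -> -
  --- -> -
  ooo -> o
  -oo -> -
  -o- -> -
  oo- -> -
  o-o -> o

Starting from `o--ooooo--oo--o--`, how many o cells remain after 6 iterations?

--o-ooo--o---o---
-o-o-o--o---o----
o-o-o--o---o-----
-o-o--o---o------
o-o--o---o-------
-o--o---o--------
count of o: 3

3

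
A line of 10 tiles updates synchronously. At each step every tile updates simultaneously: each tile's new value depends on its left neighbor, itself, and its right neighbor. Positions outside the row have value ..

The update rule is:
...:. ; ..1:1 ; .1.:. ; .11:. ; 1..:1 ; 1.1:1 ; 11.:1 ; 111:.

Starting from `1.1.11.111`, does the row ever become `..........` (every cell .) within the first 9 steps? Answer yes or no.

no

.1.1.11..1
1.1.1.111.
.1.1.1..11
1.1.1.11.1
.1.1.1.11.
1.1.1.1.11
.1.1.1.1.1
1.1.1.1.1.
.1.1.1.1.1
step 9 is .1.1.1.1.1, still not uniform .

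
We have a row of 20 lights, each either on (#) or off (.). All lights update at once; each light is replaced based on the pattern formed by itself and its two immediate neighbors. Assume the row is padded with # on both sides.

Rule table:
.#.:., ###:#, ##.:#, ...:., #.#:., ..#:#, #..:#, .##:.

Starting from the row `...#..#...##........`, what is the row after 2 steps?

#....#......##....#.

step 1: #.#.##.#.#.##......#
step 2: #....#......##....#.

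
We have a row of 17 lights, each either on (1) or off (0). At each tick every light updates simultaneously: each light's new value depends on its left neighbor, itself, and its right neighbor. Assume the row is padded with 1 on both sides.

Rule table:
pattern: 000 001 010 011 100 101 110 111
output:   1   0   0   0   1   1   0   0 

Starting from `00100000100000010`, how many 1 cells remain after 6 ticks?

4

tick 1: 10011110011111001
tick 2: 01000001000000100
tick 3: 10111100111110010
tick 4: 01000010000001001
tick 5: 10111001111100100
tick 6: 01000100000010010
count of 1: 4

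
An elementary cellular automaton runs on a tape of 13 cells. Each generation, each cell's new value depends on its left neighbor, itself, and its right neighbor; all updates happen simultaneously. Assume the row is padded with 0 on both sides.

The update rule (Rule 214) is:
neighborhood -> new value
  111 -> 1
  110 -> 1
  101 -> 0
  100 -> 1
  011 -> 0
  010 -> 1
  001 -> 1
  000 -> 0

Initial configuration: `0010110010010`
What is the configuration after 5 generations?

0110011001111

0110011111111
1011101111111
1001100111111
1110111011111
0110011001111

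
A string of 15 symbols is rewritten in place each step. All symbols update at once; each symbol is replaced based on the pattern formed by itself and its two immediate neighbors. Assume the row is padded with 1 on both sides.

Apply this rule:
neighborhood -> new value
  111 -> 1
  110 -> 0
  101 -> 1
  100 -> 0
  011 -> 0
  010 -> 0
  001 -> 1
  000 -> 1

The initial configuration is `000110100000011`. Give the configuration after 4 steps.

010001010101010

011001001111101
100010010111010
001100101010101
010001010101010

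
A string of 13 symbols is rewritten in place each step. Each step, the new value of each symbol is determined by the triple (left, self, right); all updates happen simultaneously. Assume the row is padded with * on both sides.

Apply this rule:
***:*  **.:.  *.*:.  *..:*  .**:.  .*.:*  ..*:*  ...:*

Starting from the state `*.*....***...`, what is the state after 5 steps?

..*****.*.***
**.***..*..**
*...*.*****.*
.****..***...
..**.**.*.***

..**.**.*.***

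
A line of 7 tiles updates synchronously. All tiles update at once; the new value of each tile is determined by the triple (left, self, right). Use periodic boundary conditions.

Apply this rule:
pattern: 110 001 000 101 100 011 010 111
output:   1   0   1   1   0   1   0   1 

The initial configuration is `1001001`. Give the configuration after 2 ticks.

1000001
1011101

1011101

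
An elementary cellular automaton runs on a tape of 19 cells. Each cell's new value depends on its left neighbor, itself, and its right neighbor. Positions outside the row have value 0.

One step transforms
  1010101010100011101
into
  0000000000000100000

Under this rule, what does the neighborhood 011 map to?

At position 14 the neighborhood is 011; the next row has 0 there.

0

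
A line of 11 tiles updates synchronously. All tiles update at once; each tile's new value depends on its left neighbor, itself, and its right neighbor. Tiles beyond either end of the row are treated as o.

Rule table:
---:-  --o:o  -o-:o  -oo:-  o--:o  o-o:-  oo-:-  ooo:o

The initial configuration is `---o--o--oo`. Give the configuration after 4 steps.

o-ooooooo-o
---ooooo---
o-o-ooo-o-o
--o--o--o--

--o--o--o--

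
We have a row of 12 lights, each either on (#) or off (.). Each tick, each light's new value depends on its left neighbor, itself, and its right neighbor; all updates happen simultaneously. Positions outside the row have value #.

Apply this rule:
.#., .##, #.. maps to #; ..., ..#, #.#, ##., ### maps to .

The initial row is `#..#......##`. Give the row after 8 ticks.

.#.#.#.#..#.

.#.##.....#.
.#.#.#....#.
.#.#.##...#.
.#.#.#.#..#.
.#.#.#.##.#.
.#.#.#.#..#.  (repeats tick 4; period 2)
tick 8: .#.#.#.#..#.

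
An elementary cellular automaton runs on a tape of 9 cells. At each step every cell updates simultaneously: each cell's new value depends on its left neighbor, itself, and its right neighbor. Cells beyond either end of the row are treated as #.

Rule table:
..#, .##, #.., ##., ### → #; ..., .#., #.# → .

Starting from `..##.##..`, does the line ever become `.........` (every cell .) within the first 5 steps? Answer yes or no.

step 1: ####.####
step 2: ####.####  (fixed point — unchanged through step 5)
step 5 is ####.####, still not uniform .

no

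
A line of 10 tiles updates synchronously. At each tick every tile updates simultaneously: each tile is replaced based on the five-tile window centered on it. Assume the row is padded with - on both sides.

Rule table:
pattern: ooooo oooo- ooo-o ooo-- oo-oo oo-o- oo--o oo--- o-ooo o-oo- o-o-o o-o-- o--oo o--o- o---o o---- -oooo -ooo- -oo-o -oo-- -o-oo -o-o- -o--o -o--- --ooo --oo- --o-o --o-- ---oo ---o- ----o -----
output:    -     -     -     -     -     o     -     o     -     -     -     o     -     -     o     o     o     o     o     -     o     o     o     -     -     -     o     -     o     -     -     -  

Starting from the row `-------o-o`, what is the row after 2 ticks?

------o-o-

tick 1: -------ooo
tick 2: ------o-o-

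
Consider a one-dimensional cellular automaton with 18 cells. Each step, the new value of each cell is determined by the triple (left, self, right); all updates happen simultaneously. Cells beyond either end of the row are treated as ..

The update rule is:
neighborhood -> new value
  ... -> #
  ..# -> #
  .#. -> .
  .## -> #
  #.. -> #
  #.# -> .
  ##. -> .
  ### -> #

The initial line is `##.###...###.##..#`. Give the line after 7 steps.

#..##.#####..#.##.
.###..####.##..#.#
###.#####..#.##...
##..####.##..#.###
#.#####..#.##..##.
..####.##..#.###.#
#####..#.##..##...

#####..#.##..##...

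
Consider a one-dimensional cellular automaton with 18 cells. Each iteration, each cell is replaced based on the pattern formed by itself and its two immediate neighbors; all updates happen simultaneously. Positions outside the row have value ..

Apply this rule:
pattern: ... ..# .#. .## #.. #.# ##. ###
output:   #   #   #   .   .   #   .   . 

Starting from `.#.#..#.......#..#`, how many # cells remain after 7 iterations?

16

####.##.#######.##
....#..#.......#..
#####.##.#######.#
.....#..#.......##
######.##.######..
......#..#.......#
#######.##.#######
count of #: 16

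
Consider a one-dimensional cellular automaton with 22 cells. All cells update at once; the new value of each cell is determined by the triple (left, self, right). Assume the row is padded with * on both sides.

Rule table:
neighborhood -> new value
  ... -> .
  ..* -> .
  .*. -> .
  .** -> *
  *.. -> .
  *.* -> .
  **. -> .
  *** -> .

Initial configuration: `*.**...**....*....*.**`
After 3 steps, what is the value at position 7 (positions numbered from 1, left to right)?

..*....*............*.
......................
......................
position 7 holds .

.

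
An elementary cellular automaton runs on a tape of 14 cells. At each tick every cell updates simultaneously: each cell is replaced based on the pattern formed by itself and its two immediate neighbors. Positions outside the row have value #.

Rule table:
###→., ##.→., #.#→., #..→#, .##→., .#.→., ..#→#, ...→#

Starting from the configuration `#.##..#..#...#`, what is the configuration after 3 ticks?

....##########

tick 1: ....##.##.###.
tick 2: ####..........
tick 3: ....##########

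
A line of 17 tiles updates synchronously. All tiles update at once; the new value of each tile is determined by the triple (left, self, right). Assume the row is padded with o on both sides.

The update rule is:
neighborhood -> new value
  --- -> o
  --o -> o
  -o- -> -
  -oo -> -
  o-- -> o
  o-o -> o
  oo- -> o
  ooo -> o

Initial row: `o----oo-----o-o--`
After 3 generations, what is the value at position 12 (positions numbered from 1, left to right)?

o

ooooo-oooooo-o-oo
oooooo-oooooo-o-o
ooooooo-oooooo-o-
position 12 holds o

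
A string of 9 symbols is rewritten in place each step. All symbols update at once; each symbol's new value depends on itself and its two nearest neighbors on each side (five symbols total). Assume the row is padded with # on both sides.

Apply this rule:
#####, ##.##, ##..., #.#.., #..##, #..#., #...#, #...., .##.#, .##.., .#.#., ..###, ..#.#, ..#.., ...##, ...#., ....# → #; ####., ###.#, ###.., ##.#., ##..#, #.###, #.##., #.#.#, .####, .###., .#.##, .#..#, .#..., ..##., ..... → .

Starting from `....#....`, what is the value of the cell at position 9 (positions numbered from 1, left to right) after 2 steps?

#####.###
###..#..#
position 9 holds #

#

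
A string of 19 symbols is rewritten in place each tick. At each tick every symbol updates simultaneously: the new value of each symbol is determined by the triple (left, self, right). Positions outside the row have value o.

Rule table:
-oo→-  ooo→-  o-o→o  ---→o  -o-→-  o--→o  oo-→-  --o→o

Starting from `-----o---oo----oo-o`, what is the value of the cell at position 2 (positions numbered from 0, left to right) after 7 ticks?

tick 1: ooooo-ooo--oooo--o-
tick 2: -----o---oo----oo-o  (repeats tick 0; period 2)
tick 7: ooooo-ooo--oooo--o-
position 2 holds o

o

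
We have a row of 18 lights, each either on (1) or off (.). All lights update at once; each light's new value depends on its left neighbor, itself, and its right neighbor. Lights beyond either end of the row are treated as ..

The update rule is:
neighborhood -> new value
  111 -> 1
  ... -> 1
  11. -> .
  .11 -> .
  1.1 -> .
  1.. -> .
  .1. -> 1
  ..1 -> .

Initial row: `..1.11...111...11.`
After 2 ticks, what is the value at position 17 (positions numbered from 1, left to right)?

1

1.1....1..1..1....
1.1.11.1..1..1.111
position 17 holds 1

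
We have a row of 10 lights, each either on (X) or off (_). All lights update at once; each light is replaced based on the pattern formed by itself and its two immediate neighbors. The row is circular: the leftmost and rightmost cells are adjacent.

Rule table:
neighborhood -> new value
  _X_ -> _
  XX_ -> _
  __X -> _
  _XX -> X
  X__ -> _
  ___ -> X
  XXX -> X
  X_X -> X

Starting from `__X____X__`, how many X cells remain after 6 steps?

step 1: X___XX___X
step 2: __X_X__X_X
step 3: ___X____X_
step 4: XX___XX___
step 5: X__X_X__X_
step 6: ____X____X
count of X: 2

2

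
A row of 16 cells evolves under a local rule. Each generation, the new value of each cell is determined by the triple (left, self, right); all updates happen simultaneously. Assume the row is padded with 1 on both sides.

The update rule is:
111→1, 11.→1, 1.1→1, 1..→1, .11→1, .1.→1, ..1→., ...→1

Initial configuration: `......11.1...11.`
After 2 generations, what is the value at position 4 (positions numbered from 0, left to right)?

1

11111.111111.111
1111111111111111
position 4 holds 1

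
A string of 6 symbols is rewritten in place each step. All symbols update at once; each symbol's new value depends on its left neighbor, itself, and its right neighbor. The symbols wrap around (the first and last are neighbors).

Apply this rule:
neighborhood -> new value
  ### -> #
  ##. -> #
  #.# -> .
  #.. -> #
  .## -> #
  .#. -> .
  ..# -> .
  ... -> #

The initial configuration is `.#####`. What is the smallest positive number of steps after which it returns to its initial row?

1

.#####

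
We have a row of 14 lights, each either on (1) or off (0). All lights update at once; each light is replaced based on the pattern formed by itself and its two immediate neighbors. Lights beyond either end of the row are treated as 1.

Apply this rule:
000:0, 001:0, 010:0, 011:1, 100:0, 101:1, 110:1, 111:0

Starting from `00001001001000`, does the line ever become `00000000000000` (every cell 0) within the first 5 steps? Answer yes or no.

00000000000000
all cells are 0 at step 1

yes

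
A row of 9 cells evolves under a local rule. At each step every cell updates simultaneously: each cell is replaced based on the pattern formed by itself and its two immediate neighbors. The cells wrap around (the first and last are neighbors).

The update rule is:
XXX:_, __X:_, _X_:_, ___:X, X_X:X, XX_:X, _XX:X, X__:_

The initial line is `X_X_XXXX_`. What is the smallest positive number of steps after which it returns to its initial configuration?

step 1: _X_XX__XX
step 2: X_XXX__XX
step 3: XXX_X__X_
step 4: X_XX____X
step 5: XXXX_XX_X
step 6: ___XXXXXX
step 7: _X_X____X
step 8: X_X__XX__
step 9: _X___XX__
step 10: ___X_XX_X
step 11: _X__XXXX_
step 12: ____X__X_
step 13: XXX______
step 14: X_X_XXXX_

14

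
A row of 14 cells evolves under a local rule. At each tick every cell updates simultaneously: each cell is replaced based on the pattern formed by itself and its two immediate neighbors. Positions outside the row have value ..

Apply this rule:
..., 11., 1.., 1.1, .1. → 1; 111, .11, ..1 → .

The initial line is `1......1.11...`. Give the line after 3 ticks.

111111.11.1111
.....11.11...1
1111..11.111.1

1111..11.111.1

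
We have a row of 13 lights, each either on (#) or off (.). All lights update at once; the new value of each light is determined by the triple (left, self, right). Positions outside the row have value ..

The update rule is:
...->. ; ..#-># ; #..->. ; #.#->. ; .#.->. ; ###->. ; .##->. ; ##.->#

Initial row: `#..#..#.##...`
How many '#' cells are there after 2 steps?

3

..#..#...#...
.#..#...#....
count of #: 3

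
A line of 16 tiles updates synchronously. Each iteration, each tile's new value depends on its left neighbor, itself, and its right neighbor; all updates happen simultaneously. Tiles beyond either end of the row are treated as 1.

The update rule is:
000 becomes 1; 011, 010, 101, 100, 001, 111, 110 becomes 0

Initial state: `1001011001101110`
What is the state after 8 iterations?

iteration 1: 0000000000000000
iteration 2: 0111111111111110
iteration 3: 0000000000000000  (repeats iteration 1; period 2)
iteration 8: 0111111111111110

0111111111111110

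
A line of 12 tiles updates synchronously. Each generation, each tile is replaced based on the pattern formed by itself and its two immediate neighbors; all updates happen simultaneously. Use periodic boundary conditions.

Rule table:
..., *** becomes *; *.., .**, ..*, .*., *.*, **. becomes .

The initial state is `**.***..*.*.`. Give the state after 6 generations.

...***....*.

....*.......
***...******
**..*..*****
*.......****
..*****..***
...***....*.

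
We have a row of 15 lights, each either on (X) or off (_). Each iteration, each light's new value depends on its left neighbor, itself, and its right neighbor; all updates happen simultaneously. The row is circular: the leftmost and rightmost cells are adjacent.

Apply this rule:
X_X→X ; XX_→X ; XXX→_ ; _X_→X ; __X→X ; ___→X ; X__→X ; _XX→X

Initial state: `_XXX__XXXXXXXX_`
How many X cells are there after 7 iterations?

XX_XXXX______XX
_XXX__XXXXXXXX_  (repeats iteration 0; period 2)
iteration 7: XX_XXXX______XX
count of X: 8

8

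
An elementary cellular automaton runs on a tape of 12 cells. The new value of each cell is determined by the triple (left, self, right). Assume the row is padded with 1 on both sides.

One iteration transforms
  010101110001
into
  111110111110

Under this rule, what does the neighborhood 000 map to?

At position 9 the neighborhood is 000; the next row has 1 there.

1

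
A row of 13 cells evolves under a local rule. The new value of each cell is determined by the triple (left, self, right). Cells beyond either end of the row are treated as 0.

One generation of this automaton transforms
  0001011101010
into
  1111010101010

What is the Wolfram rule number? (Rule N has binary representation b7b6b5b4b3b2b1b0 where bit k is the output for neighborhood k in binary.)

position 6: 111 → 0  (bit 7 = 0)
position 7: 110 → 1  (bit 6 = 1)
position 4: 101 → 0  (bit 5 = 0)
position 12: 100 → 0  (bit 4 = 0)
position 5: 011 → 1  (bit 3 = 1)
position 3: 010 → 1  (bit 2 = 1)
position 2: 001 → 1  (bit 1 = 1)
position 0: 000 → 1  (bit 0 = 1)
bits b7..b0 = 01001111 = 79

79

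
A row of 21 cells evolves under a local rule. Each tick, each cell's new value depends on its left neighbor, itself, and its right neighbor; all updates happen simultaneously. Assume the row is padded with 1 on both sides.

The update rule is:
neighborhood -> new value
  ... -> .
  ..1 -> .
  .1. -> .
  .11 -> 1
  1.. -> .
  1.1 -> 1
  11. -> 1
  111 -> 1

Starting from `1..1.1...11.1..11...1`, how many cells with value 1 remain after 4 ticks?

7

tick 1: 1...1....111...11...1
tick 2: 1........111...11...1
tick 3: 1........111...11...1  (fixed point — unchanged through tick 4)
count of 1: 7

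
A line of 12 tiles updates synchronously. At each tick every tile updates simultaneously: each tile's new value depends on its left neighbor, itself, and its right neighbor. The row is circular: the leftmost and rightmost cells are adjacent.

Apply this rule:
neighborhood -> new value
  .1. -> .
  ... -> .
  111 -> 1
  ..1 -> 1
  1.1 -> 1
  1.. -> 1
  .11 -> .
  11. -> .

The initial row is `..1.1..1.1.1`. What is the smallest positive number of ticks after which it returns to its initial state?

2

tick 1: 11.1.11.1.1.
tick 2: ..1.1..1.1.1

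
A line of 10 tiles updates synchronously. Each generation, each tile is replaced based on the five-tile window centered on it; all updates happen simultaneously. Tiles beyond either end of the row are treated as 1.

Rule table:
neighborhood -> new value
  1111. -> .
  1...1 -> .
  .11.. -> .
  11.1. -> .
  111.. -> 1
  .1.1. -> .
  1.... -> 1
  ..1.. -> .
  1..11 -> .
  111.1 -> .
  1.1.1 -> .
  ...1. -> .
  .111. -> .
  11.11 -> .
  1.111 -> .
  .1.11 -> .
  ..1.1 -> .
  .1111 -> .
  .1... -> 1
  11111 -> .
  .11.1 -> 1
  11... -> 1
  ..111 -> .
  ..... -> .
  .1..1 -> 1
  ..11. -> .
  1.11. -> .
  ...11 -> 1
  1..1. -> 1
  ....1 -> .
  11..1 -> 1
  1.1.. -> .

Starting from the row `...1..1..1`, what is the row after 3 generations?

generation 1: 1...11.1..
generation 2: 11.1.1..1.
generation 3: ......11..

......11..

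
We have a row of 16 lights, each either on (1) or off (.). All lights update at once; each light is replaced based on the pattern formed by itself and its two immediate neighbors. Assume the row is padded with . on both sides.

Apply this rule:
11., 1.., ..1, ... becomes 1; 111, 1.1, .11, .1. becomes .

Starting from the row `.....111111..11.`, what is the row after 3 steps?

1111.....111.11.

11111.....111.11
....111111..1..1
1111.....111.11.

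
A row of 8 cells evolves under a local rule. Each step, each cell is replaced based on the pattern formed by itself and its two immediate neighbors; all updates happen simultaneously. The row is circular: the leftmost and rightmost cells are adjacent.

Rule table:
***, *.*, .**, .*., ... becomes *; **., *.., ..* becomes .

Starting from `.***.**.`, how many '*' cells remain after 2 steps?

4

step 1: .**.**..
step 2: .*.**..*
count of *: 4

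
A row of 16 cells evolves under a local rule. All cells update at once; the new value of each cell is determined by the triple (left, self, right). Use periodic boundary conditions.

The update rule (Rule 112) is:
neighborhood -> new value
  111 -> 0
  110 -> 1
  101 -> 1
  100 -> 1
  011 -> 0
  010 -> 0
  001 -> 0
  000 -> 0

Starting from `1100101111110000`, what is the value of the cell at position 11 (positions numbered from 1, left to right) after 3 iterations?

iteration 1: 0110010000011000
iteration 2: 0011001000001100
iteration 3: 0001100100000110
position 11 holds 0

0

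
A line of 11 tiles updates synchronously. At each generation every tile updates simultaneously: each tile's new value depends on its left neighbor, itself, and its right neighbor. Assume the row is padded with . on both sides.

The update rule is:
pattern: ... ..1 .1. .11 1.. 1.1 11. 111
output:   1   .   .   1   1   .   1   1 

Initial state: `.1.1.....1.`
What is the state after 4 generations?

....1111..1
111.11111..
111.1111111
111.1111111

111.1111111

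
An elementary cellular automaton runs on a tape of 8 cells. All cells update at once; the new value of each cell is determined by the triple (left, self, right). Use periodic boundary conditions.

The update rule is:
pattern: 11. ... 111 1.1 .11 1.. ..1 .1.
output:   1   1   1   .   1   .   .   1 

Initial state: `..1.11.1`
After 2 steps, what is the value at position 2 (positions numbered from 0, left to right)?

1

..1.11.1  (fixed point — unchanged through step 2)
position 2 holds 1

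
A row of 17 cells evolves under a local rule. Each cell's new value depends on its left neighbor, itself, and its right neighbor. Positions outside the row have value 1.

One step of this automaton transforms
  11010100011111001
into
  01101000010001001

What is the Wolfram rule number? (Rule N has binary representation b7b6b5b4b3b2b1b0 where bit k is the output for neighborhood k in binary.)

position 0: 111 → 0  (bit 7 = 0)
position 1: 110 → 1  (bit 6 = 1)
position 2: 101 → 1  (bit 5 = 1)
position 6: 100 → 0  (bit 4 = 0)
position 9: 011 → 1  (bit 3 = 1)
position 3: 010 → 0  (bit 2 = 0)
position 8: 001 → 0  (bit 1 = 0)
position 7: 000 → 0  (bit 0 = 0)
bits b7..b0 = 01101000 = 104

104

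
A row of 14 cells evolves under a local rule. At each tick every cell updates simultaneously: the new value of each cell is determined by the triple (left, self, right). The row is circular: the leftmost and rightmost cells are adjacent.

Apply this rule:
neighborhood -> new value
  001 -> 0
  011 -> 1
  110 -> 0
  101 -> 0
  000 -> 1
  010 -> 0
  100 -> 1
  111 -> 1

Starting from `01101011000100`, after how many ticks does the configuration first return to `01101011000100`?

01000010110011
00111000101010
10110110000001
00100101111101
10010001111000
01001101110110
00101001100101
10000101010000
01110000001110
01101111101101
01001111001000
00101110100111
10001100010110
01101011000100

14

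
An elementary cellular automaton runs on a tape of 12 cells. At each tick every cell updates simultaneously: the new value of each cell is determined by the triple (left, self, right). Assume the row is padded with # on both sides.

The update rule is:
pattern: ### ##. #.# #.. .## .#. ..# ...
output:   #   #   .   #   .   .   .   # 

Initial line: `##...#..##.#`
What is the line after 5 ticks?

####..#..#..
#####..#..#.
######..#...
#######..##.
########..#.

########..#.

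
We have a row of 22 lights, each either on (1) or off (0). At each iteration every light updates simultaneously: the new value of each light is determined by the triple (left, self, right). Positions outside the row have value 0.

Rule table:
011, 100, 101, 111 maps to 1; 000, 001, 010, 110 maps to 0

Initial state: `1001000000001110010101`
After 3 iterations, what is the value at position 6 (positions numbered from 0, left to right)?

1

0100100000001101001010
0010010000001010100101
0001001000000101010010
position 6 holds 1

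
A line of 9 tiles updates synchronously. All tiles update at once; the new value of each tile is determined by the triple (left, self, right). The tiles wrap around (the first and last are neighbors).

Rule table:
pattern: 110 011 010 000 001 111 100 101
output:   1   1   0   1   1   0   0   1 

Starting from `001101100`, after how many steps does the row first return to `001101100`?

step 1: 111111101
step 2: 000000111
step 3: 011111101
step 4: 110000110
step 5: 110111111
step 6: 011100000
step 7: 110101111
step 8: 011011000
step 9: 111111011
step 10: 000001110
step 11: 111111010
step 12: 100001101
step 13: 101111111
step 14: 111000000
step 15: 101011111
step 16: 110110000
step 17: 111110111
step 18: 000011100
step 19: 111110101
step 20: 000011011
step 21: 011111111
step 22: 110000001
step 23: 010111111
step 24: 101100001
step 25: 111101111
step 26: 000111000
step 27: 111101011
step 28: 000110110
step 29: 111111110
step 30: 100000011
step 31: 101111110
step 32: 011000011
step 33: 111011111
step 34: 001110000
step 35: 111010111
step 36: 001101100

36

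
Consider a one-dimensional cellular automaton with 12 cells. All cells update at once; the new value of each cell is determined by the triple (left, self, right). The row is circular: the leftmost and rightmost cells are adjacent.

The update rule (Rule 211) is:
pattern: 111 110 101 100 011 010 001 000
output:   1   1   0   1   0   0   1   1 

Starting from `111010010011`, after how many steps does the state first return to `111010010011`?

12

111001101101
111110100100
011110011011
001111101001
110111100110
010011111010
101101111001
100100111110
011011011110
101001001111
100110110111
111010010011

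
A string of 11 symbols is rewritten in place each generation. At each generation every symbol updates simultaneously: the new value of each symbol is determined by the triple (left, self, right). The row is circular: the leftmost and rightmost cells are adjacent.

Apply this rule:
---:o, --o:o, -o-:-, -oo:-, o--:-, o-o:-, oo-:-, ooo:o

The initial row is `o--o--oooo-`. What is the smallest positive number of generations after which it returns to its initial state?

--o--o-oo--
oo--o-----o
o--o--oooo-

3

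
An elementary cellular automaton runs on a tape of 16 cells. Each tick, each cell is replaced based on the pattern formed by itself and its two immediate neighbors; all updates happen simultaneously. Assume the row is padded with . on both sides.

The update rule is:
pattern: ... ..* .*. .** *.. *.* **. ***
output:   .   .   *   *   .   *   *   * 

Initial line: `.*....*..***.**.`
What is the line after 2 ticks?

.*....*..******.
.*....*..******.

.*....*..******.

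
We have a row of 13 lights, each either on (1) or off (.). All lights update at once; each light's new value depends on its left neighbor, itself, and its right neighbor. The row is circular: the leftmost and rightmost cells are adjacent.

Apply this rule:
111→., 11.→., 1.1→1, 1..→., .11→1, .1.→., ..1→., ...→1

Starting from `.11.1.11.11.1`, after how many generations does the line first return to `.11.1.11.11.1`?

13

11.1.11.11.1.
1.1.11.11.1.1
.1.11.11.1.11
1.11.11.1.11.
.11.11.1.11.1
11.11.1.11.1.
1.11.1.11.1.1
.11.1.11.1.11
11.1.11.1.11.
1.1.11.1.11.1
.1.11.1.11.11
1.11.1.11.11.
.11.1.11.11.1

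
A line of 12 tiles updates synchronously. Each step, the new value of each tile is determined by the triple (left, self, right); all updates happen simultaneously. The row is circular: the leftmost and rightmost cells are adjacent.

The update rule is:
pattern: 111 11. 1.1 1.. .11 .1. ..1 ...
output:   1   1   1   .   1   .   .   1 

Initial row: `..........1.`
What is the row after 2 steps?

111111111.1.

111111111...
111111111.1.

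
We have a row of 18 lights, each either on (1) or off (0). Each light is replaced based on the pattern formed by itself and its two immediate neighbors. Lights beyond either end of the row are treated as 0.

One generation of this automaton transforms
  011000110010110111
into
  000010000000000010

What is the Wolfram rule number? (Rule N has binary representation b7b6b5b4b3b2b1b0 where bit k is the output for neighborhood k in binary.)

129

position 16: 111 → 1  (bit 7 = 1)
position 2: 110 → 0  (bit 6 = 0)
position 11: 101 → 0  (bit 5 = 0)
position 3: 100 → 0  (bit 4 = 0)
position 1: 011 → 0  (bit 3 = 0)
position 10: 010 → 0  (bit 2 = 0)
position 0: 001 → 0  (bit 1 = 0)
position 4: 000 → 1  (bit 0 = 1)
bits b7..b0 = 10000001 = 129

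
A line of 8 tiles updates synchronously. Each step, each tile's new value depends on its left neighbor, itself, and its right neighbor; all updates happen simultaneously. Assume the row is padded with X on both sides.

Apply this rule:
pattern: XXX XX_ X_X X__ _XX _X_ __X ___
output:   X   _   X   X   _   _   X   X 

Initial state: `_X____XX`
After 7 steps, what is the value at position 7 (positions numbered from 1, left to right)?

_

step 1: X_XXXX_X
step 2: _X_XX_X_
step 3: X_X__X_X
step 4: _X_XX_X_  (repeats step 2; period 2)
step 7: X_X__X_X
position 7 holds _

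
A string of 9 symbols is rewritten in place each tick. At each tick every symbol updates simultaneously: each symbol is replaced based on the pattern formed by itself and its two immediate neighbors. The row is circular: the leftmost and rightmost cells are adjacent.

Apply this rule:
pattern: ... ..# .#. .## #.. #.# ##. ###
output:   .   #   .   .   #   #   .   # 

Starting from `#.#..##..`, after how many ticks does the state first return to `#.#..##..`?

.#.##..##
#.#..##..

2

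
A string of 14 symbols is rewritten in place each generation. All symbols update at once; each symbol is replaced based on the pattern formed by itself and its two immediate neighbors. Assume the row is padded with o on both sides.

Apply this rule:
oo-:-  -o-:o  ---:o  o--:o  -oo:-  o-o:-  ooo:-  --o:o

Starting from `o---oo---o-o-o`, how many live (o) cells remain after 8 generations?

-ooo--oooo-o--
----oo-----ooo
oooo--ooooo---
----oo-----ooo  (repeats generation 2; period 2)
generation 8: ----oo-----ooo
count of o: 5

5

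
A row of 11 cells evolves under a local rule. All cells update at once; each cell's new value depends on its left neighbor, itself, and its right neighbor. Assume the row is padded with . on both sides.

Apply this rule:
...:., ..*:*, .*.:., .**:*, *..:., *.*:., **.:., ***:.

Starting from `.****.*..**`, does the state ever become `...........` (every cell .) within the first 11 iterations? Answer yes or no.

yes

iteration 1: **......**.
iteration 2: *......**..
iteration 3: ......**...
iteration 4: .....**....
iteration 5: ....**.....
iteration 6: ...**......
iteration 7: ..**.......
iteration 8: .**........
iteration 9: **.........
iteration 10: *..........
iteration 11: ...........
all cells are . at iteration 11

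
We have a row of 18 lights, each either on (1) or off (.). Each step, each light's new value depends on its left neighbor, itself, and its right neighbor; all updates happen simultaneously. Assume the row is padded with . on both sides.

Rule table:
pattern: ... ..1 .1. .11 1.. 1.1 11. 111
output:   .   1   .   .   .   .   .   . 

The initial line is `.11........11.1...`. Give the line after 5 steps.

1.........1.......
.........1........
........1.........
.......1..........
......1...........

......1...........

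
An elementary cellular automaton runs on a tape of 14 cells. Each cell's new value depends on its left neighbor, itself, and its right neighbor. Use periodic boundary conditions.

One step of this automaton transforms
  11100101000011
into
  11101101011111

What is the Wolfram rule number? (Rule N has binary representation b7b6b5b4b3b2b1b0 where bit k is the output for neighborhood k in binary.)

position 0: 111 → 1  (bit 7 = 1)
position 2: 110 → 1  (bit 6 = 1)
position 6: 101 → 0  (bit 5 = 0)
position 3: 100 → 0  (bit 4 = 0)
position 12: 011 → 1  (bit 3 = 1)
position 5: 010 → 1  (bit 2 = 1)
position 4: 001 → 1  (bit 1 = 1)
position 9: 000 → 1  (bit 0 = 1)
bits b7..b0 = 11001111 = 207

207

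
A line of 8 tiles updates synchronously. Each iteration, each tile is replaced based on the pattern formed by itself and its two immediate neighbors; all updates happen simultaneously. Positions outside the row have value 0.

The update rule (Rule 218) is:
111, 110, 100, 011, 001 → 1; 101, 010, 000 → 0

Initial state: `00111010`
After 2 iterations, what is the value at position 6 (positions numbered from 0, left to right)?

1

iteration 1: 01111001
iteration 2: 11111110
position 6 holds 1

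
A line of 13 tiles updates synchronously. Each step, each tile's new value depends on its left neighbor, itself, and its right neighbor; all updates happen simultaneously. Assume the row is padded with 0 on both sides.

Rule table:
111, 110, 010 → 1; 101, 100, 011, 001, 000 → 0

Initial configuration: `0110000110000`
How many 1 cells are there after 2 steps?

0010000010000
0010000010000
count of 1: 2

2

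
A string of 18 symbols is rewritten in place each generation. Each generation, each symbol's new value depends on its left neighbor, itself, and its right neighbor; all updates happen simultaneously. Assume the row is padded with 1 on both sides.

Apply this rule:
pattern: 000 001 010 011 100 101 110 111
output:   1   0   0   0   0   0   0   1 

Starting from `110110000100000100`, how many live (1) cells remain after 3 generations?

generation 1: 100000110001110000
generation 2: 001110000100100110
generation 3: 000100110000000000
count of 1: 3

3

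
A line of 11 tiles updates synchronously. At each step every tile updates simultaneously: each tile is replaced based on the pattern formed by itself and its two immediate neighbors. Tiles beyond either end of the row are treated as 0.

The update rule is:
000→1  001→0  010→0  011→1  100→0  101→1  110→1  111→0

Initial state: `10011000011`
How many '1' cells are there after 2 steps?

step 1: 00011011011
step 2: 11011111111
count of 1: 10

10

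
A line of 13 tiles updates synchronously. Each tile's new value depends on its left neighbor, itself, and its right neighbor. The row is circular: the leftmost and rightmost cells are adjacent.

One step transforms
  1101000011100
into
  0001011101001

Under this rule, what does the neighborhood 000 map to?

At position 5 the neighborhood is 000; the next row has 1 there.

1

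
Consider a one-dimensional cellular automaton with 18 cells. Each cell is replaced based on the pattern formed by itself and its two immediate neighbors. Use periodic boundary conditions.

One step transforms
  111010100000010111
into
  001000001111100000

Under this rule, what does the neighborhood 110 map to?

At position 2 the neighborhood is 110; the next row has 1 there.

1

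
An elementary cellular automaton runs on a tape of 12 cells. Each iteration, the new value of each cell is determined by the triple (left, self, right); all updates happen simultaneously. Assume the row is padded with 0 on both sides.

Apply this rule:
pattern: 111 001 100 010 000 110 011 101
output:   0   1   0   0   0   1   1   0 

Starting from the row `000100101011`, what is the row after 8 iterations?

001001000011
010010000111
100100001101
001000011100
010000110100
100001110000
000011010000
000111000000

000111000000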